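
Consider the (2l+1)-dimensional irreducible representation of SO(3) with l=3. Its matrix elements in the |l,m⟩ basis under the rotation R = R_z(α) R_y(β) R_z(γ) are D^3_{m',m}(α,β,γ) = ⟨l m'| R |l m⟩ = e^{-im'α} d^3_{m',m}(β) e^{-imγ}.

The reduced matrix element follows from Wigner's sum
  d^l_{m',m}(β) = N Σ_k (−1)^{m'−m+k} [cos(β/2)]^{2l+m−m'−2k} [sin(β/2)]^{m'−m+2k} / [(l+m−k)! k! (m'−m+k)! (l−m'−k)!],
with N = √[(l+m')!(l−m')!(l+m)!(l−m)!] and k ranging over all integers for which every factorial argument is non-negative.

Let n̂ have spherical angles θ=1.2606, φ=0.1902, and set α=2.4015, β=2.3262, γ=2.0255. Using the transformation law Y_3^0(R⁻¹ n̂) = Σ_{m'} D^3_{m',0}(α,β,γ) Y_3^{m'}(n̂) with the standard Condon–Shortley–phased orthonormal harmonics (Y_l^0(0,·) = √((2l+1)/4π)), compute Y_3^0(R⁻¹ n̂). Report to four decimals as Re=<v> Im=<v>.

Re=0.2457 Im=0.0000

Need the full column D^3_{m',0} for m'=−3..3 at α=2.4015, β=2.3262, γ=2.0255.
cos(β/2)=0.396496, sin(β/2)=0.918037
d^3_{-3,0}: single k=3 term ⇒ +0.215680;  D = +0.130438+0.171767i
d^3_{-2,0}: k∈[2..3] ⇒ +0.114086 -0.611614 = -0.497527;  D = -0.045020+0.495486i
d^3_{-1,0}: k∈[1..3] ⇒ +0.031163 -0.501195 +0.895631 = +0.425599;  D = -0.314265+0.287005i
d^3_{0,0}: k∈[0..3] ⇒ +0.003885 -0.187463 +1.004984 -0.598632 = +0.222774;  D = +0.222774+0.000000i
d^3_{1,0}: k∈[0..2] ⇒ -0.031163 +0.501195 -0.895631 = -0.425599;  D = +0.314265+0.287005i
d^3_{2,0}: k∈[0..1] ⇒ +0.114086 -0.611614 = -0.497527;  D = -0.045020-0.495486i
d^3_{3,0}: single k=0 term ⇒ -0.215680;  D = -0.130438+0.171767i
Y_3^{m'}(θ=1.2606,φ=0.1902) and Σ D·Y over m':
  (+0.1304+0.1718i)·(+0.3032-0.1946i)  (-0.0450+0.4955i)·(+0.2627-0.1050i)  (-0.3143+0.2870i)·(-0.1614+0.0311i)  (+0.2228+0.0000i)·(-0.2887+0.0000i)  (+0.3143+0.2870i)·(+0.1614+0.0311i)  (-0.0450-0.4955i)·(+0.2627+0.1050i)  (-0.1304+0.1718i)·(-0.3032-0.1946i)
Y_3^0(R⁻¹ n̂) = +0.245701-0.000000i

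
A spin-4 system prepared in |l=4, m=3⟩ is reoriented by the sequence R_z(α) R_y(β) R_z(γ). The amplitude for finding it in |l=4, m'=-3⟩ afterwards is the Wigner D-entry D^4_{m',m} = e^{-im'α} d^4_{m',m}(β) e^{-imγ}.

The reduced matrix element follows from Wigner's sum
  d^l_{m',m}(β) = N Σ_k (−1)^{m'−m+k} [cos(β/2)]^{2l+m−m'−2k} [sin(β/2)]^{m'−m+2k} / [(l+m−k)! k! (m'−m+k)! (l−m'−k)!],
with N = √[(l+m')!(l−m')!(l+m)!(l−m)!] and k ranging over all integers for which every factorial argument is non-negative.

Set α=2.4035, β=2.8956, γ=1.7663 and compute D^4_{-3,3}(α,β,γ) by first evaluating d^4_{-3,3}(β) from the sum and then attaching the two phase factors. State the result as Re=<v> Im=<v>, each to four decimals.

Split into d^4_{-3,3}(β=2.8956) × two z-phases.
c=cos(2.8956/2)=0.122686, s=sin(2.8956/2)=0.992445; N=√[1·5040·5040·1]=5040.000000
Admissible k: 6..7 (factorial args all ≥0)
  k=6: (−1)^0·5040.0000/(720)·0.1227^2·0.9924^6 = +0.100677
  k=7: (−1)^1·5040.0000/(5040)·0.1227^0·0.9924^8 = -0.941138
d^4_{-3,3}(2.8956) = +0.100677 -0.941138 = -0.840461
Phases: e^{-i·(-3)·2.4035}=+0.599984+0.800012i, e^{-i·(3)·1.7663}=+0.553459+0.832877i ⇒ D=+0.280919-0.792123i

Re=0.2809 Im=-0.7921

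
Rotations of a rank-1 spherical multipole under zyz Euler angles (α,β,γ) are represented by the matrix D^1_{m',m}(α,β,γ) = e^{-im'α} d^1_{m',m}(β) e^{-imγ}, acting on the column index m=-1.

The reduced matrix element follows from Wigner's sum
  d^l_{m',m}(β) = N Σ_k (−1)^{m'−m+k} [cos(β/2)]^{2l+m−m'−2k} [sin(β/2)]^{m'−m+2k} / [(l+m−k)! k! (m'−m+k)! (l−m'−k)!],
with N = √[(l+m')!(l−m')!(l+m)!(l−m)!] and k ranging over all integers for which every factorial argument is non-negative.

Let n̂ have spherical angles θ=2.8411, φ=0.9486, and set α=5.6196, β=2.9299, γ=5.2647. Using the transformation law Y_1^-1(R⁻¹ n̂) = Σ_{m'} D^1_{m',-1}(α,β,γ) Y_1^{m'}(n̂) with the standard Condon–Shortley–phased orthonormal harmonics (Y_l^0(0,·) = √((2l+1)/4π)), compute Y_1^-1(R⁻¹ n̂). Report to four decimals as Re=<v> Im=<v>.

Re=-0.0484 Im=-0.1162

Need the full column D^1_{m',-1} for m'=−1..1 at α=5.6196, β=2.9299, γ=5.2647.
cos(β/2)=0.105649, sin(β/2)=0.994404
d^1_{-1,-1}: single k=0 term ⇒ +0.011162;  D = -0.001239-0.011093i
d^1_{0,-1}: single k=0 term ⇒ -0.148574;  D = -0.077950+0.126483i
d^1_{1,-1}: single k=0 term ⇒ +0.988838;  D = +0.927215-0.343618i
Y_1^{m'}(θ=2.8411,φ=0.9486) and Σ D·Y over m':
  (-0.0012-0.0111i)·(+0.0596-0.0831i)  (-0.0780+0.1265i)·(-0.4667+0.0000i)  (+0.9272-0.3436i)·(-0.0596-0.0831i)
Y_1^-1(R⁻¹ n̂) = -0.048433-0.116160i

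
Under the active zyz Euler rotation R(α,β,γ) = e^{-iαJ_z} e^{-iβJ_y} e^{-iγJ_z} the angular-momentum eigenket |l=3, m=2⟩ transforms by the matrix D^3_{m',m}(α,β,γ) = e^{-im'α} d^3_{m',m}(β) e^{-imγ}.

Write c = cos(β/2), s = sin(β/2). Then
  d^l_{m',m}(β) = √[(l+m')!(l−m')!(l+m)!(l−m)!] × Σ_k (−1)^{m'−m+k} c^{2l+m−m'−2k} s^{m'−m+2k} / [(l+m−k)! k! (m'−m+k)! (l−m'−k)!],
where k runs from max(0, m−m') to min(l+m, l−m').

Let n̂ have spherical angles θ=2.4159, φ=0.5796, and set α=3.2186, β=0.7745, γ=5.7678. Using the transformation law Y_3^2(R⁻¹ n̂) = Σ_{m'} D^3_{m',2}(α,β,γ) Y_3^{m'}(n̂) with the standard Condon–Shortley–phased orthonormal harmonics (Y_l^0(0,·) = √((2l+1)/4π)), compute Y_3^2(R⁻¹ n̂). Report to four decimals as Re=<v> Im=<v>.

Re=-0.0118 Im=0.1088

Need the full column D^3_{m',2} for m'=−3..3 at α=3.2186, β=0.7745, γ=5.7678.
cos(β/2)=0.925951, sin(β/2)=0.377643
d^3_{-3,2}: single k=5 term ⇒ +0.017421;  D = -0.005298-0.016596i
d^3_{-2,2}: k∈[4..5] ⇒ +0.087191 -0.002901 = +0.084291;  D = +0.031735+0.078089i
d^3_{-1,2}: k∈[3..4] ⇒ +0.270421 -0.022490 = +0.247930;  D = -0.110738-0.221825i
d^3_{0,2}: k∈[2..3] ⇒ +0.574218 -0.095513 = +0.478704;  D = +0.246130+0.410583i
d^3_{1,2}: k∈[1..2] ⇒ +0.812872 -0.270421 = +0.542451;  D = -0.313872-0.442423i
d^3_{2,2}: k∈[0..1] ⇒ +0.630272 -0.524187 = +0.106085;  D = +0.067857+0.081544i
d^3_{3,2}: single k=0 term ⇒ -0.629648;  D = +0.438794+0.451572i
Y_3^{m'}(θ=2.4159,φ=0.5796) and Σ D·Y over m':
  (-0.0053-0.0166i)·(-0.0204-0.1202i)  (+0.0317+0.0781i)·(-0.1347+0.3086i)  (-0.1107-0.2218i)·(+0.3226-0.2112i)  (+0.2461+0.4106i)·(+0.0564+0.0000i)  (-0.3139-0.4424i)·(-0.3226-0.2112i)  (+0.0679+0.0815i)·(-0.1347-0.3086i)  (+0.4388+0.4516i)·(+0.0204-0.1202i)
Y_3^2(R⁻¹ n̂) = -0.011847+0.108789i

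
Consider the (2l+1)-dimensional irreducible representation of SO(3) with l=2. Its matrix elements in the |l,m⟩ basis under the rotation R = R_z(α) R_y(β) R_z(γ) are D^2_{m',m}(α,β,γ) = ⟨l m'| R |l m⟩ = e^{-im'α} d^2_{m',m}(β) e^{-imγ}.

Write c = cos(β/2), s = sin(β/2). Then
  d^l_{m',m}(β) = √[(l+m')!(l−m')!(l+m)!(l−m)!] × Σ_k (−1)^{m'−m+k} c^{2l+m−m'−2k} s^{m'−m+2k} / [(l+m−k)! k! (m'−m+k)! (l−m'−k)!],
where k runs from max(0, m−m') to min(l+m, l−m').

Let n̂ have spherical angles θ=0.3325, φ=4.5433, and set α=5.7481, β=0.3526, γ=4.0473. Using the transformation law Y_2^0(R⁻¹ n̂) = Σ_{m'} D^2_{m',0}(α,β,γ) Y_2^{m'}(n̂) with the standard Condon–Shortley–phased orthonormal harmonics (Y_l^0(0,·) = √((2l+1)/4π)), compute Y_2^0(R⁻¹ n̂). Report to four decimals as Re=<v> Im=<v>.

Need the full column D^2_{m',0} for m'=−2..2 at α=5.7481, β=0.3526, γ=4.0473.
cos(β/2)=0.984499, sin(β/2)=0.175388
d^2_{-2,0}: single k=2 term ⇒ +0.073031;  D = +0.035053-0.064069i
d^2_{-1,0}: k∈[1..2] ⇒ +0.409942 -0.013010 = +0.396931;  D = +0.341450-0.202401i
d^2_{0,0}: k∈[0..2] ⇒ +0.939424 -0.119259 +0.000946 = +0.821111;  D = +0.821111+0.000000i
d^2_{1,0}: k∈[0..1] ⇒ -0.409942 +0.013010 = -0.396931;  D = -0.341450-0.202401i
d^2_{2,0}: single k=0 term ⇒ +0.073031;  D = +0.035053+0.064069i
Y_2^{m'}(θ=0.3325,φ=4.5433) and Σ D·Y over m':
  (+0.0351-0.0641i)·(-0.0388-0.0137i)  (+0.3415-0.2024i)·(-0.0401+0.2350i)  (+0.8211+0.0000i)·(+0.5300+0.0000i)  (-0.3415-0.2024i)·(+0.0401+0.2350i)  (+0.0351+0.0641i)·(-0.0388+0.0137i)
Y_2^0(R⁻¹ n̂) = +0.498416+0.000000i

Re=0.4984 Im=0.0000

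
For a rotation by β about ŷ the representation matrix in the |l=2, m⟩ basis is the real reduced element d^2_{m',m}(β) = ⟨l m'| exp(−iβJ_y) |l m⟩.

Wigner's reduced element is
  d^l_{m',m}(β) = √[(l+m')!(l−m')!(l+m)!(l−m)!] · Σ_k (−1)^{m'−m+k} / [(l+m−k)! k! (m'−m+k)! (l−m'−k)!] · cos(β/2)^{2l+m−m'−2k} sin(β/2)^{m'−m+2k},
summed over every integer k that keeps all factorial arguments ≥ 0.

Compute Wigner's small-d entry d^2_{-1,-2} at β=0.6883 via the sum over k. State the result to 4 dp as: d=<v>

d=-0.5629

d^2_{-1,-2}(β=0.6883) via Wigner's sum:
Half-angle: c=0.941363, s=0.337397. N=√(1·6·1·24)=12.000000
k: max(0,(-2)−(-1))=0 … min(2+(-2),2−(-1))=0
  k=0: (−1)^1·12.0000/(6)·0.9414^3·0.3374^1 = -0.562913
d^2_{-1,-2}(0.6883) = -0.562913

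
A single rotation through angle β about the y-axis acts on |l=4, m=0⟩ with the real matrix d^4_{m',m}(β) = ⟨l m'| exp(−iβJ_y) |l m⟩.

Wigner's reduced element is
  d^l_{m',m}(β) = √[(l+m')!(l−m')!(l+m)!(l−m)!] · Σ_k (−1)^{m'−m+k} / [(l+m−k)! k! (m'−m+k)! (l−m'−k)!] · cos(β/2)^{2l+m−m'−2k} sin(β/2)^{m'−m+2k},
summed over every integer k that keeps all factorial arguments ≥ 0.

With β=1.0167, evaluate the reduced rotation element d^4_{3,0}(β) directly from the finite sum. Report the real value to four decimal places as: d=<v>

d^4_{3,0}(β=1.0167) via Wigner's sum:
Half-angle: c=0.873549, s=0.486737. N=√(5040·1·24·24)=1703.830978
k∈{0,1} keeps every argument non-negative
  k=0: (−1)^3·1703.8310/(144)·0.8735^5·0.4867^3 = -0.694036
  k=1: (−1)^4·1703.8310/(144)·0.8735^3·0.4867^5 = +0.215474
d^4_{3,0}(1.0167) = -0.694036 +0.215474 = -0.478561

d=-0.4786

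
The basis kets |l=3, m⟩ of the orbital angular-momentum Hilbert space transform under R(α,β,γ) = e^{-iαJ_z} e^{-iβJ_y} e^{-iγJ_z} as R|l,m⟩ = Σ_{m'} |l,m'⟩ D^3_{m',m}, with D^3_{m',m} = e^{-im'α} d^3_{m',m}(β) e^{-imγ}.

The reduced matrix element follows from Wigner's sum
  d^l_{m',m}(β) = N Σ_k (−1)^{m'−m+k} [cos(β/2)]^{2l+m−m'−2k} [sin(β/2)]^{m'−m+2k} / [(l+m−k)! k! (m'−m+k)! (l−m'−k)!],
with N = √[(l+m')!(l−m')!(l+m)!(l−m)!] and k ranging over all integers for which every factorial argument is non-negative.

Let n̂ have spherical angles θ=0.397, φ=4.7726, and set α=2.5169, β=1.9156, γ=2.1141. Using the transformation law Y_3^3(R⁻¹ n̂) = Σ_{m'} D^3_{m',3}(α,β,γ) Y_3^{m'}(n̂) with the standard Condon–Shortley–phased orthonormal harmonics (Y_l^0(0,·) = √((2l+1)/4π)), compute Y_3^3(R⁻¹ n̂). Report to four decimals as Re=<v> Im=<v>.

Re=0.1007 Im=-0.2263

Need the full column D^3_{m',3} for m'=−3..3 at α=2.5169, β=1.9156, γ=2.1141.
cos(β/2)=0.575321, sin(β/2)=0.817928
d^3_{-3,3}: single k=6 term ⇒ +0.299426;  D = +0.106151+0.279979i
d^3_{-2,3}: single k=5 term ⇒ +0.515894;  D = +0.133771-0.498249i
d^3_{-1,3}: single k=4 term ⇒ +0.573754;  D = -0.444759+0.362469i
d^3_{0,3}: single k=3 term ⇒ +0.466005;  D = +0.465191-0.027532i
d^3_{1,3}: single k=2 term ⇒ +0.283868;  D = -0.239664-0.152126i
d^3_{2,3}: single k=1 term ⇒ +0.126282;  D = +0.046902+0.117249i
d^3_{3,3}: single k=0 term ⇒ +0.036263;  D = +0.008766-0.035187i
Y_3^{m'}(θ=0.397,φ=4.7726) and Σ D·Y over m':
  (+0.1062+0.2800i)·(-0.0043-0.0237i)  (+0.1338-0.4982i)·(-0.1399+0.0169i)  (-0.4448+0.3625i)·(+0.0245+0.4057i)  (+0.4652-0.0275i)·(+0.4310+0.0000i)  (-0.2397-0.1521i)·(-0.0245+0.4057i)  (+0.0469+0.1172i)·(-0.1399-0.0169i)  (+0.0088-0.0352i)·(+0.0043-0.0237i)
Y_3^3(R⁻¹ n̂) = +0.100701-0.226272i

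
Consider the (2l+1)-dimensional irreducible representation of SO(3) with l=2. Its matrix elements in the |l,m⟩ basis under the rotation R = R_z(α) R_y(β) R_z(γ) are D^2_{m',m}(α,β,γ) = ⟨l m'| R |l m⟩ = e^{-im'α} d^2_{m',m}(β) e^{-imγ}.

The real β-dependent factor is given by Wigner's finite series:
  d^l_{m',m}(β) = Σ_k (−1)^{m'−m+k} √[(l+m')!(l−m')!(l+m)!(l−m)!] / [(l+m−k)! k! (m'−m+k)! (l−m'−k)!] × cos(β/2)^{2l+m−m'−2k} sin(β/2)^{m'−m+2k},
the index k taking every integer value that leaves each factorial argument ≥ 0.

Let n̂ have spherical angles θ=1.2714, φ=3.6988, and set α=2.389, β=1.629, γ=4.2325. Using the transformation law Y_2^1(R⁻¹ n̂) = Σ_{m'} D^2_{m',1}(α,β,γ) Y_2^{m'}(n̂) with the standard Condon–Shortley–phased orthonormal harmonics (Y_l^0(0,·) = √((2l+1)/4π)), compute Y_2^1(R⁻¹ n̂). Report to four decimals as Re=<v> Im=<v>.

Need the full column D^2_{m',1} for m'=−2..2 at α=2.389, β=1.629, γ=4.2325.
cos(β/2)=0.686232, sin(β/2)=0.727383
d^2_{-2,1}: single k=3 term ⇒ +0.528189;  D = +0.451532+0.274049i
d^2_{-1,1}: k∈[2..3] ⇒ +0.747462 -0.279931 = +0.467531;  D = -0.125923-0.450254i
d^2_{0,1}: k∈[1..2] ⇒ +0.575774 -0.646897 = -0.071124;  D = +0.032836-0.063090i
d^2_{1,1}: k∈[0..1] ⇒ +0.221761 -0.747462 = -0.525702;  D = -0.495902+0.174479i
d^2_{2,1}: single k=0 term ⇒ -0.470117;  D = +0.430349+0.189236i
Y_2^{m'}(θ=1.2714,φ=3.6988) and Σ D·Y over m':
  (+0.4515+0.2740i)·(+0.1554-0.3166i)  (-0.1259-0.4503i)·(-0.1848+0.1151i)  (+0.0328-0.0631i)·(-0.2331+0.0000i)  (-0.4959+0.1745i)·(+0.1848+0.1151i)  (+0.4303+0.1892i)·(+0.1554+0.3166i)
Y_2^1(R⁻¹ n̂) = +0.119645+0.123853i

Re=0.1196 Im=0.1239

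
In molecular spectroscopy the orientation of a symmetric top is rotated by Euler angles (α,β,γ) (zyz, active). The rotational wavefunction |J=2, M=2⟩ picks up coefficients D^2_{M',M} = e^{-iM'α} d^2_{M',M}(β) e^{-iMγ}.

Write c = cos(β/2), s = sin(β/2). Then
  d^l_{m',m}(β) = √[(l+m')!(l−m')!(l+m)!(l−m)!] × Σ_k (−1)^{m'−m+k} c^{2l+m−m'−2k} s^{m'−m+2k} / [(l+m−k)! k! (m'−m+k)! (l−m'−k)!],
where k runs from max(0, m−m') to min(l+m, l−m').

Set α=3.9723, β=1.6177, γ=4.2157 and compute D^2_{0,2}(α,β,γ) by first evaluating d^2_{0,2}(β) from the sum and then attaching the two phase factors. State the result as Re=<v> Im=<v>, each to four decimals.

Re=-0.3335 Im=-0.5120

D^2_{0,2}(3.9723,1.6177,4.2157) = e^{-i·0·3.9723}·d^2_{0,2}(1.6177)·e^{-i·2·4.2157}. Compute d first:
Half-angle: c=0.690331, s=0.723494. N=√(2·2·24·1)=9.797959
k∈{2} keeps every argument non-negative
  k=2: (−1)^0·9.7980/(4)·0.6903^2·0.7235^2 = +0.611026
d^2_{0,2}(1.6177) = +0.611026
Attach z-rotation phases: D = e^{-i(0)(3.9723)}·(+0.611026)·e^{-i(2)(4.2157)} = -0.333536-0.511963i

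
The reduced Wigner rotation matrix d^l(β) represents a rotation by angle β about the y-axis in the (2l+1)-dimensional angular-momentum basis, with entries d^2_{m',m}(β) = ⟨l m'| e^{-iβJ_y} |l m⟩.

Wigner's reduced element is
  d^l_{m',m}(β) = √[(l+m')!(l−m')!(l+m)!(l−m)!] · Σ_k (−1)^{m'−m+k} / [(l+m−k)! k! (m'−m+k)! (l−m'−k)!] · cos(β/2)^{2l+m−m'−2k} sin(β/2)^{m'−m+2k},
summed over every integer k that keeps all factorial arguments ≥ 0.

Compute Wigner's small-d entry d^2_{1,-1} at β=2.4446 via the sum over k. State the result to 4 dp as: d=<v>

d=-0.4713

d^2_{1,-1}(β=2.4446) via Wigner's sum:
With c≡cos(β/2)=0.341485 and s≡sin(β/2)=0.939887, N=[6·1·1·6]^{1/2}=6.000000
The bounds max(0,m−m')=0 and min(l+m,l−m')=1 give 2 terms
  k=0: (−1)^2·6.0000/(2)·0.3415^2·0.9399^2 = +0.309041
  k=1: (−1)^3·6.0000/(6)·0.3415^0·0.9399^4 = -0.780374
d^2_{1,-1}(2.4446) = +0.309041 -0.780374 = -0.471334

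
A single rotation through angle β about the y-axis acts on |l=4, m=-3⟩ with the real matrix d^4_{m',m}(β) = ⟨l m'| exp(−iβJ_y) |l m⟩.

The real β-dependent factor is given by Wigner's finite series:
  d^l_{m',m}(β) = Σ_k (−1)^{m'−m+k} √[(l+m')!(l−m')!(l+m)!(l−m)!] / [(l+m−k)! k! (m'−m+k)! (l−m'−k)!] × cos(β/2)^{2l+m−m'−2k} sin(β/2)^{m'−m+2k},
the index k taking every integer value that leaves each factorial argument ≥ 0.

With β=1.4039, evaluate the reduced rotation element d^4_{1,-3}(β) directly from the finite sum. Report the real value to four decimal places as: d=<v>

d=0.4464

d^4_{1,-3}(β=1.4039) via Wigner's sum:
Half-angle: c=0.763585, s=0.645708. N=√(120·6·1·5040)=1904.940944
The bounds max(0,m−m')=0 and min(l+m,l−m')=1 give 2 terms
  k=0: (−1)^4·1904.9409/(144)·0.7636^4·0.6457^4 = +0.781793
  k=1: (−1)^5·1904.9409/(240)·0.7636^2·0.6457^6 = -0.335429
d^4_{1,-3}(1.4039) = +0.781793 -0.335429 = +0.446364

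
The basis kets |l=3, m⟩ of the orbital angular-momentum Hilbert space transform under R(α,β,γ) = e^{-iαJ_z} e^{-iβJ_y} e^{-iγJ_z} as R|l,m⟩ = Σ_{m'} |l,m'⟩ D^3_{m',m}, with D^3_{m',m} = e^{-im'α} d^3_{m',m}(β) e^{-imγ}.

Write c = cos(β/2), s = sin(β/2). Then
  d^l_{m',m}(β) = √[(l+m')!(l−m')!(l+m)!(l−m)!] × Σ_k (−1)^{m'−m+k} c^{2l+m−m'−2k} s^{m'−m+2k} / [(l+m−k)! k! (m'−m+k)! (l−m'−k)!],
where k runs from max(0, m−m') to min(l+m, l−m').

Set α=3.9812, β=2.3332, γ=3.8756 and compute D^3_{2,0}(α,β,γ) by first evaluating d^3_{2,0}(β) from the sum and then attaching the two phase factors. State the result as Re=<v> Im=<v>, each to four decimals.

Re=0.0535 Im=0.4917

Split into d^3_{2,0}(β=2.3332) × two z-phases.
Half-angle: c=0.393280, s=0.919419. N=√(120·1·6·6)=65.726707
The bounds max(0,m−m')=0 and min(l+m,l−m')=1 give 2 terms
  k=0: (−1)^2·65.7267/(12)·0.3933^4·0.9194^2 = +0.110763
  k=1: (−1)^3·65.7267/(12)·0.3933^2·0.9194^4 = -0.605366
d^3_{2,0}(2.3332) = +0.110763 -0.605366 = -0.494603
D = (-0.108206-0.994128i)·(-0.494603)·(+1.000000+0.000000i) = +0.053519+0.491699i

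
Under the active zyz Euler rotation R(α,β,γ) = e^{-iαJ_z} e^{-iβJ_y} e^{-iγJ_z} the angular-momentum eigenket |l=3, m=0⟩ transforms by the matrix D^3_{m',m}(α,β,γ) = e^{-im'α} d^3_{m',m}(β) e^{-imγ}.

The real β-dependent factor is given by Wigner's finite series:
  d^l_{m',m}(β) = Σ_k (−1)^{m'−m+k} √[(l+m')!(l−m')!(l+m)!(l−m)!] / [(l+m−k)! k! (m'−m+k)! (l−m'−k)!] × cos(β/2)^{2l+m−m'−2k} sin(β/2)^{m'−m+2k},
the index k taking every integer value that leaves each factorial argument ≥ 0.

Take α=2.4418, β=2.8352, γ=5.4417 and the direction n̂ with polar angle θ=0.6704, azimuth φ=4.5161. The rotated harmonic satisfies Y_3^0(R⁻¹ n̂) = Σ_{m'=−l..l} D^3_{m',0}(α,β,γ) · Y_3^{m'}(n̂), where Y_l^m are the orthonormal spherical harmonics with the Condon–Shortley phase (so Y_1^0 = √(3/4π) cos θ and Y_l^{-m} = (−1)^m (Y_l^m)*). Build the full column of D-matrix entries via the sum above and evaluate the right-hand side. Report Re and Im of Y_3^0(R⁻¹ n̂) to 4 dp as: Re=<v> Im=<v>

Re=-0.1585 Im=0.0000

Need the full column D^3_{m',0} for m'=−3..3 at α=2.4418, β=2.8352, γ=5.4417.
cos(β/2)=0.152598, sin(β/2)=0.988288
d^3_{-3,0}: single k=3 term ⇒ +0.015339;  D = +0.007736+0.013246i
d^3_{-2,0}: k∈[2..3] ⇒ +0.002901 -0.121672 = -0.118772;  D = -0.020236+0.117035i
d^3_{-1,0}: k∈[1..3] ⇒ +0.000283 -0.035646 +0.498376 = +0.463014;  D = -0.354194+0.298208i
d^3_{0,0}: k∈[0..3] ⇒ +0.000013 -0.004767 +0.199928 -0.931756 = -0.736582;  D = -0.736582+0.000000i
d^3_{1,0}: k∈[0..2] ⇒ -0.000283 +0.035646 -0.498376 = -0.463014;  D = +0.354194+0.298208i
d^3_{2,0}: k∈[0..1] ⇒ +0.002901 -0.121672 = -0.118772;  D = -0.020236-0.117035i
d^3_{3,0}: single k=0 term ⇒ -0.015339;  D = -0.007736+0.013246i
Y_3^{m'}(θ=0.6704,φ=4.5161) and Σ D·Y over m':
  (+0.0077+0.0132i)·(+0.0556-0.0832i)  (-0.0202+0.1170i)·(-0.2856-0.1183i)  (-0.3542+0.2982i)·(-0.0811+0.4076i)  (-0.7366+0.0000i)·(+0.0204+0.0000i)  (+0.3542+0.2982i)·(+0.0811+0.4076i)  (-0.0202-0.1170i)·(-0.2856+0.1183i)  (-0.0077+0.0132i)·(-0.0556-0.0832i)
Y_3^0(R⁻¹ n̂) = -0.158463+0.000000i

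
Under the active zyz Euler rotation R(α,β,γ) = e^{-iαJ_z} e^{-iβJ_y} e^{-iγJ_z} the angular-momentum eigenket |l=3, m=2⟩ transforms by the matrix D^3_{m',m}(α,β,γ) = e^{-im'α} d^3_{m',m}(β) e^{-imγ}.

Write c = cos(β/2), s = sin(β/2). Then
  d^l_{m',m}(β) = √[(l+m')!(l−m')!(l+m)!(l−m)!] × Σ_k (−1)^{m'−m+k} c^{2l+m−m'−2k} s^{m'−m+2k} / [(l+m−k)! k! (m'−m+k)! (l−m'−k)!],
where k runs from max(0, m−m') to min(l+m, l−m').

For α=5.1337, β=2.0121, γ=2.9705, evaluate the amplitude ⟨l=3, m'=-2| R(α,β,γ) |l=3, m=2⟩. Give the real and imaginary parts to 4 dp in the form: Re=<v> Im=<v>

D^3_{-2,2}(5.1337,2.0121,2.9705) = e^{-i·-2·5.1337}·d^3_{-2,2}(2.0121)·e^{-i·2·2.9705}. Compute d first:
c=cos(2.0121/2)=0.535202, s=sin(2.0121/2)=0.844724; N=√[1·120·120·1]=120.000000
The bounds max(0,m−m')=4 and min(l+m,l−m')=5 give 2 terms
  k=4: (−1)^0·120.0000/(24)·0.5352^2·0.8447^4 = +0.729231
  k=5: (−1)^1·120.0000/(120)·0.5352^0·0.8447^6 = -0.363321
d^3_{-2,2}(2.0121) = +0.729231 -0.363321 = +0.365910
Attach z-rotation phases: D = e^{-i(-2)(5.1337)}·(+0.365910)·e^{-i(2)(2.9705)} = -0.137756-0.338989i

Re=-0.1378 Im=-0.3390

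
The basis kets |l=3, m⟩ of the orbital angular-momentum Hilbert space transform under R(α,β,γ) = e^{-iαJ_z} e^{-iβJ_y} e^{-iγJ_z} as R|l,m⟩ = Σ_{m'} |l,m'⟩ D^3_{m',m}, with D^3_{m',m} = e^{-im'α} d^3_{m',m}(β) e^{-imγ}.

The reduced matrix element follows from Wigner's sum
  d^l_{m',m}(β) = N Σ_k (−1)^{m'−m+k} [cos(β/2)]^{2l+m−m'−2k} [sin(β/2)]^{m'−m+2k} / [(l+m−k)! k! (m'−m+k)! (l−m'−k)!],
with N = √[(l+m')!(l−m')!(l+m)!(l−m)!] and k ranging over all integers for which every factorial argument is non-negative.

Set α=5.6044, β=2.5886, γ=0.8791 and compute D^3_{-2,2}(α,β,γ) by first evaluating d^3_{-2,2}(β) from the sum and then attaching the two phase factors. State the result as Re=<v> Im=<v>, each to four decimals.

Re=0.4734 Im=0.0122

Split into d^3_{-2,2}(β=2.5886) × two z-phases.
With c≡cos(β/2)=0.272987 and s≡sin(β/2)=0.962018, N=[1·120·120·1]^{1/2}=120.000000
The bounds max(0,m−m')=4 and min(l+m,l−m')=5 give 2 terms
  k=4: (−1)^0·120.0000/(24)·0.2730^2·0.9620^4 = +0.319143
  k=5: (−1)^1·120.0000/(120)·0.2730^0·0.9620^6 = -0.792681
d^3_{-2,2}(2.5886) = +0.319143 -0.792681 = -0.473538
Phases: e^{-i·(-2)·5.6044}=+0.211614-0.977353i, e^{-i·(2)·0.8791}=-0.186309-0.982491i ⇒ D=+0.473380+0.012226i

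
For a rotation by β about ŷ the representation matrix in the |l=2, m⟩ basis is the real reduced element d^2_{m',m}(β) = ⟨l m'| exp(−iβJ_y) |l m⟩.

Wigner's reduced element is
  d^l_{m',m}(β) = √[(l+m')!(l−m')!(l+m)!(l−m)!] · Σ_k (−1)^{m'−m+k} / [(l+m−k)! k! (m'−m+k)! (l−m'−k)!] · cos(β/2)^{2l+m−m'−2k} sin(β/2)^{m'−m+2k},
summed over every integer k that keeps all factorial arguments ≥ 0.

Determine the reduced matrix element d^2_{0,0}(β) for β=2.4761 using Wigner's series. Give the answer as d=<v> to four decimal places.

d=0.4281

d^2_{0,0}(β=2.4761) via Wigner's sum:
c=cos(2.4761/2)=0.326640, s=sin(2.4761/2)=0.945149; N=√[2·2·2·2]=4.000000
k: max(0,(0)−(0))=0 … min(2+(0),2−(0))=2
  k=0: (−1)^0·4.0000/(4)·0.3266^4·0.9451^0 = +0.011384
  k=1: (−1)^1·4.0000/(1)·0.3266^2·0.9451^2 = -0.381240
  k=2: (−1)^2·4.0000/(4)·0.3266^0·0.9451^4 = +0.797996
d^2_{0,0}(2.4761) = +0.011384 -0.381240 +0.797996 = +0.428139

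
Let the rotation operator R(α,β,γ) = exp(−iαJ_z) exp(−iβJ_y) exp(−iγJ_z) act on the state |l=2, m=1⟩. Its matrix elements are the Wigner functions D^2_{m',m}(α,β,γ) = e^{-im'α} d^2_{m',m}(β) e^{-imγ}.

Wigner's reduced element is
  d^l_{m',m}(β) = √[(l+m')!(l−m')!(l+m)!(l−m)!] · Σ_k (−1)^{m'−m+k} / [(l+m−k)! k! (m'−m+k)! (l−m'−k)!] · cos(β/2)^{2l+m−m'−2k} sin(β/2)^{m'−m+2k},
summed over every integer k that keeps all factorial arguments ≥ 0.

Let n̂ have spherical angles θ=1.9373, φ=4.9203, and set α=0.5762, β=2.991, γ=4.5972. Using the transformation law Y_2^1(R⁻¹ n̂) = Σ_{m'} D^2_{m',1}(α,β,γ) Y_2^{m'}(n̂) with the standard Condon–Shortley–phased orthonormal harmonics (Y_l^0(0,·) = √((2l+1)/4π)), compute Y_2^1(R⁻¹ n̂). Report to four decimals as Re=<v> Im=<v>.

Need the full column D^2_{m',1} for m'=−2..2 at α=0.5762, β=2.991, γ=4.5972.
cos(β/2)=0.075225, sin(β/2)=0.997167
d^2_{-2,1}: single k=3 term ⇒ +0.149175;  D = -0.142370+0.044541i
d^2_{-1,1}: k∈[2..3] ⇒ +0.016880 -0.988714 = -0.971834;  D = +0.619649-0.748663i
d^2_{0,1}: k∈[1..2] ⇒ +0.001040 -0.182701 = -0.181662;  D = +0.020879-0.180458i
d^2_{1,1}: k∈[0..1] ⇒ +0.000032 -0.016880 = -0.016848;  D = -0.007495-0.015089i
d^2_{2,1}: single k=0 term ⇒ -0.000849;  D = -0.000731-0.000432i
Y_2^{m'}(θ=1.9373,φ=4.9203) and Σ D·Y over m':
  (-0.1424+0.0445i)·(-0.3080+0.1360i)  (+0.6196-0.7487i)·(-0.0534-0.2529i)  (+0.0209-0.1805i)·(-0.1939+0.0000i)  (-0.0075-0.0151i)·(+0.0534-0.2529i)  (-0.0007-0.0004i)·(-0.3080-0.1360i)
Y_2^1(R⁻¹ n̂) = -0.192698-0.113532i

Re=-0.1927 Im=-0.1135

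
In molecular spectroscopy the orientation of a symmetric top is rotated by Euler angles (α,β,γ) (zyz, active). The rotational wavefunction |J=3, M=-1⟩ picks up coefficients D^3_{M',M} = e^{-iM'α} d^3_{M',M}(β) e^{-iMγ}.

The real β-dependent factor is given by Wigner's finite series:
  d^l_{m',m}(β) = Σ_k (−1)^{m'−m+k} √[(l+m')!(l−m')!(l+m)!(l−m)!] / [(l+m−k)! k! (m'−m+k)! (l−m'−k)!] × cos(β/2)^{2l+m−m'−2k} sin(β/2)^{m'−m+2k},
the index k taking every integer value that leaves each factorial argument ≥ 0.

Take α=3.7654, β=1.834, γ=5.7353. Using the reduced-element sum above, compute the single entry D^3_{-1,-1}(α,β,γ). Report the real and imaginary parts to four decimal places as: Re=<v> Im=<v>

Re=-0.2413 Im=-0.0184

D^3_{-1,-1}(3.7654,1.834,5.7353) = e^{-i·-1·3.7654}·d^3_{-1,-1}(1.834)·e^{-i·-1·5.7353}. Compute d first:
c=cos(1.834/2)=0.608204, s=sin(1.834/2)=0.793781; N=√[2·24·2·24]=48.000000
The bounds max(0,m−m')=0 and min(l+m,l−m')=2 give 3 terms
  k=0: (−1)^0·48.0000/(48)·0.6082^6·0.7938^0 = +0.050617
  k=1: (−1)^1·48.0000/(6)·0.6082^4·0.7938^2 = -0.689745
  k=2: (−1)^2·48.0000/(8)·0.6082^2·0.7938^4 = +0.881154
d^3_{-1,-1}(1.834) = +0.050617 -0.689745 +0.881154 = +0.242026
D = (-0.811660-0.584130i)·(+0.242026)·(+0.853628-0.520883i) = -0.241329-0.018357i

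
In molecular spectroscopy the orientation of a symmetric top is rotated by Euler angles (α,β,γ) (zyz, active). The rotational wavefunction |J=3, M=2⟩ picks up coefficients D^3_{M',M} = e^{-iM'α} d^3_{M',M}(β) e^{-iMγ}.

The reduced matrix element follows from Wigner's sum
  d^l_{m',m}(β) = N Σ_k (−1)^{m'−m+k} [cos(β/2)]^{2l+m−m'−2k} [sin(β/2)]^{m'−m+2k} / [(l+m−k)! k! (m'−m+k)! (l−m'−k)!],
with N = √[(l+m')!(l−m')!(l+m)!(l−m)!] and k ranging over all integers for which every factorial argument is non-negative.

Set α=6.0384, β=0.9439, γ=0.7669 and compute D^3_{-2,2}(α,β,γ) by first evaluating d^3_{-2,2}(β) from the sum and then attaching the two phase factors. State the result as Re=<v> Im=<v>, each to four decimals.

Re=-0.0702 Im=-0.1444

Split into d^3_{-2,2}(β=0.9439) × two z-phases.
c=cos(0.9439/2)=0.890683, s=sin(0.9439/2)=0.454624; N=√[1·120·120·1]=120.000000
The bounds max(0,m−m')=4 and min(l+m,l−m')=5 give 2 terms
  k=4: (−1)^0·120.0000/(24)·0.8907^2·0.4546^4 = +0.169444
  k=5: (−1)^1·120.0000/(120)·0.8907^0·0.4546^6 = -0.008829
d^3_{-2,2}(0.9439) = +0.169444 -0.008829 = +0.160615
Phases: e^{-i·(-2)·6.0384}=+0.882535-0.470247i, e^{-i·(2)·0.7669}=+0.036988-0.999316i ⇒ D=-0.070234-0.144445i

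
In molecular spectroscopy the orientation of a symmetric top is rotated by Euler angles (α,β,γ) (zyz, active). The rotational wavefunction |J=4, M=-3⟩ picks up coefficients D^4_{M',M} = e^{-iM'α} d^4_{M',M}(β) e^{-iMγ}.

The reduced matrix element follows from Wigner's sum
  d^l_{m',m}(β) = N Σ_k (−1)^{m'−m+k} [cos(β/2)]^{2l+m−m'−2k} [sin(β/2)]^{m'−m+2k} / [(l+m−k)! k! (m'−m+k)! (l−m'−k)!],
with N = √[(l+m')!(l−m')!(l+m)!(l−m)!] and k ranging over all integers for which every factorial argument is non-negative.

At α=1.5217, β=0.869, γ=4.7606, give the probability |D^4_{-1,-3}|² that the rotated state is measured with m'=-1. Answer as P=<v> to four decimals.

P=0.2522

D^4_{-1,-3}(1.5217,0.869,4.7606) = e^{-i·-1·1.5217}·d^4_{-1,-3}(0.869)·e^{-i·-3·4.7606}. Compute d first:
c=cos(0.869/2)=0.907081, s=sin(0.869/2)=0.420957; N=√[6·120·1·5040]=1904.940944
k: max(0,(-3)−(-1))=0 … min(4+(-3),4−(-1))=1
  k=0: (−1)^2·1904.9409/(240)·0.9071^6·0.4210^2 = +0.783467
  k=1: (−1)^3·1904.9409/(144)·0.9071^4·0.4210^4 = -0.281225
d^4_{-1,-3}(0.869) = +0.783467 -0.281225 = +0.502243
|D^4_{-1,-3}|² = |d^4_{-1,-3}(β)|² = (+0.502243)² = 0.252248 (the z-rotation phases have unit modulus)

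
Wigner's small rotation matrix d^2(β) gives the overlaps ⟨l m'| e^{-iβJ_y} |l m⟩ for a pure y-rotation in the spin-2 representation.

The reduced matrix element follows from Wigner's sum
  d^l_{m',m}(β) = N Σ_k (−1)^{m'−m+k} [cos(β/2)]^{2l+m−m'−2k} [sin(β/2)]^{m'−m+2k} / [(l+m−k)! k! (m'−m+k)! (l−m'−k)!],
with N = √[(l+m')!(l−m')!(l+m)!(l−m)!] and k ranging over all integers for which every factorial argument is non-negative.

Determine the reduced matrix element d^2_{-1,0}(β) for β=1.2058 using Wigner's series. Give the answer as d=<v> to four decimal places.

d=0.4084

d^2_{-1,0}(β=1.2058) via Wigner's sum:
Half-angle: c=0.823695, s=0.567034. N=√(1·6·2·2)=4.898979
k∈{1,2} keeps every argument non-negative
  k=1: (−1)^0·4.8990/(2)·0.8237^3·0.5670^1 = +0.776217
  k=2: (−1)^1·4.8990/(2)·0.8237^1·0.5670^3 = -0.367848
d^2_{-1,0}(1.2058) = +0.776217 -0.367848 = +0.408369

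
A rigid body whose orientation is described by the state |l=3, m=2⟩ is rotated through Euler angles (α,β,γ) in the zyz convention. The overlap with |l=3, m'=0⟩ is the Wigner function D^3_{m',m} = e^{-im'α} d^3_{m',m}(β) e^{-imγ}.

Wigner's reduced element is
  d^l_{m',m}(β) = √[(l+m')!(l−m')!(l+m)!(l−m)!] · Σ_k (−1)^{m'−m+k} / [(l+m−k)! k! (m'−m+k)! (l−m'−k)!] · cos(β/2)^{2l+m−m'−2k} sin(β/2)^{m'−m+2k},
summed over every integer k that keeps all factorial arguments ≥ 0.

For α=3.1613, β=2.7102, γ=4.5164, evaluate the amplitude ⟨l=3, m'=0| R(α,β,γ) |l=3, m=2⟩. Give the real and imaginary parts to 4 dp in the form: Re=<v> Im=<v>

First d^3_{0,2}(β=2.7102), then the phase factors e^{-i(0)α} and e^{-i(2)γ}:
Half-angle: c=0.214028, s=0.976828. N=√(6·6·120·1)=65.726707
k∈{2,3} keeps every argument non-negative
  k=2: (−1)^0·65.7267/(12)·0.2140^4·0.9768^2 = +0.010967
  k=3: (−1)^1·65.7267/(12)·0.2140^2·0.9768^4 = -0.228440
d^3_{0,2}(2.7102) = +0.010967 -0.228440 = -0.217473
D = (+1.000000+0.000000i)·(-0.217473)·(-0.924155-0.382017i) = +0.200979+0.083079i

Re=0.2010 Im=0.0831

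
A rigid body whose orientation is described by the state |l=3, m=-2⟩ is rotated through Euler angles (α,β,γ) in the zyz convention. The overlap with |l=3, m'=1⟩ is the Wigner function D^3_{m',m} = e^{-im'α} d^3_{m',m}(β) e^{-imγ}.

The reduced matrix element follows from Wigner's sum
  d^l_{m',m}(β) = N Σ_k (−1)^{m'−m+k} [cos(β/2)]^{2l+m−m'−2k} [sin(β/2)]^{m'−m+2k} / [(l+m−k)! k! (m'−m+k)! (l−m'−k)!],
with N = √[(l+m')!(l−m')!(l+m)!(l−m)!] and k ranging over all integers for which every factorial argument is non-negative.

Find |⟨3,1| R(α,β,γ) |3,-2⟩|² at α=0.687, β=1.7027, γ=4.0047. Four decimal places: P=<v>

P=0.0721

First d^3_{1,-2}(β=1.7027), then the phase factors e^{-i(1)α} and e^{-i(-2)γ}:
Half-angle: c=0.658968, s=0.752171. N=√(24·2·1·120)=75.894664
Admissible k: 0..1 (factorial args all ≥0)
  k=0: (−1)^3·75.8947/(12)·0.6590^3·0.7522^3 = -0.770146
  k=1: (−1)^4·75.8947/(24)·0.6590^1·0.7522^5 = +0.501703
d^3_{1,-2}(1.7027) = -0.770146 +0.501703 = -0.268443
|D^3_{1,-2}|² = |d^3_{1,-2}(β)|² = (-0.268443)² = 0.072061 (the z-rotation phases have unit modulus)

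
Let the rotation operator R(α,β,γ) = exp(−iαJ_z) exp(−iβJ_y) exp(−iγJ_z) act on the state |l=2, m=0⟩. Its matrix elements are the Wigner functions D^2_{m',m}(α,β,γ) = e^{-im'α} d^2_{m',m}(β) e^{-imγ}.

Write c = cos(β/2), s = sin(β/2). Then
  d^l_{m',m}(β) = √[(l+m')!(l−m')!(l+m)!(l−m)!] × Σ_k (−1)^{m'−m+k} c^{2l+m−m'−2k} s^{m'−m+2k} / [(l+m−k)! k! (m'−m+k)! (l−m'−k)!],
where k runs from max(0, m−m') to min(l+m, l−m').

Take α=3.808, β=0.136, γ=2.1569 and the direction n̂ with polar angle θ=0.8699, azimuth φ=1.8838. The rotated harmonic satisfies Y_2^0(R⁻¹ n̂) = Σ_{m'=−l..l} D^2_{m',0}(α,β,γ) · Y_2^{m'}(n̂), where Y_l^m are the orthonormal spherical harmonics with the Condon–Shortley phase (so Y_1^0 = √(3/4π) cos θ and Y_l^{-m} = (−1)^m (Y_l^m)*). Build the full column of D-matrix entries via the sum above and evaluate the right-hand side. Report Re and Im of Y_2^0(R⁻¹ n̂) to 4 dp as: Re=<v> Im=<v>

Need the full column D^2_{m',0} for m'=−2..2 at α=3.808, β=0.136, γ=2.1569.
cos(β/2)=0.997689, sin(β/2)=0.067948
d^2_{-2,0}: single k=2 term ⇒ +0.011257;  D = +0.002654+0.010940i
d^2_{-1,0}: k∈[1..2] ⇒ +0.165286 -0.000767 = +0.164519;  D = -0.129320-0.101700i
d^2_{0,0}: k∈[0..2] ⇒ +0.990788 -0.018382 +0.000021 = +0.972427;  D = +0.972427+0.000000i
d^2_{1,0}: k∈[0..1] ⇒ -0.165286 +0.000767 = -0.164519;  D = +0.129320-0.101700i
d^2_{2,0}: single k=0 term ⇒ +0.011257;  D = +0.002654-0.010940i
Y_2^{m'}(θ=0.8699,φ=1.8838) and Σ D·Y over m':
  (+0.0027+0.0109i)·(-0.1828+0.1322i)  (-0.1293-0.1017i)·(-0.1172-0.3623i)  (+0.9724+0.0000i)·(+0.0781+0.0000i)  (+0.1293-0.1017i)·(+0.1172-0.3623i)  (+0.0027-0.0109i)·(-0.1828-0.1322i)
Y_2^0(R⁻¹ n̂) = +0.028744-0.000000i

Re=0.0287 Im=0.0000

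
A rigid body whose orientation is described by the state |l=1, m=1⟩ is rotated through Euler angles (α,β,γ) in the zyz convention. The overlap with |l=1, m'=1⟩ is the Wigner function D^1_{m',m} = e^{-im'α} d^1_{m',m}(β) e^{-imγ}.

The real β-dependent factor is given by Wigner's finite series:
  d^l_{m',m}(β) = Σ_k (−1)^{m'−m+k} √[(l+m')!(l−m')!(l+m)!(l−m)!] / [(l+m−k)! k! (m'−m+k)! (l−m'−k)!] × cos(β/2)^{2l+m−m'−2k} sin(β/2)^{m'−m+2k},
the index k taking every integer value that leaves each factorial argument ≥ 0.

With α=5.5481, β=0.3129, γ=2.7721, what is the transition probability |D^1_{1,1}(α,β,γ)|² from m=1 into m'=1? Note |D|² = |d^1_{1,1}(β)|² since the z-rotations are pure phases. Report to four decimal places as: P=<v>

D^1_{1,1}(5.5481,0.3129,2.7721) = e^{-i·1·5.5481}·d^1_{1,1}(0.3129)·e^{-i·1·2.7721}. Compute d first:
c=cos(0.3129/2)=0.987787, s=sin(0.3129/2)=0.155813; N=√[2·1·2·1]=2.000000
The bounds max(0,m−m')=0 and min(l+m,l−m')=0 give 1 term
  k=0: (−1)^0·2.0000/(2)·0.9878^2·0.1558^0 = +0.975722
d^1_{1,1}(0.3129) = +0.975722
|D^1_{1,1}|² = |d^1_{1,1}(β)|² = (+0.975722)² = 0.952034 (the z-rotation phases have unit modulus)

P=0.9520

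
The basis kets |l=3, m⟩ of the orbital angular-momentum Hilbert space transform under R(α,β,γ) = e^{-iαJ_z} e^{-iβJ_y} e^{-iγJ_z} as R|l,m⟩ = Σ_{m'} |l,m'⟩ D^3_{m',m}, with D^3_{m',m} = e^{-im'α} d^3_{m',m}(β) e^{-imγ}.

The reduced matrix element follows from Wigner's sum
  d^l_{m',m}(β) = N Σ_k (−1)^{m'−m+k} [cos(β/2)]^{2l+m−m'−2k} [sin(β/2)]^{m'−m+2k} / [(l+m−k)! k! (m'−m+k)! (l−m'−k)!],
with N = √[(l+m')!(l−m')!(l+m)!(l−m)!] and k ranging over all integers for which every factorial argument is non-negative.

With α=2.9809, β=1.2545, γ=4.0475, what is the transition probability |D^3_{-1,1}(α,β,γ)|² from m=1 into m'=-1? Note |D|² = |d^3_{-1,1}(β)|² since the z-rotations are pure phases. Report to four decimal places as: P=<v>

P=0.0941

First d^3_{-1,1}(β=1.2545), then the phase factors e^{-i(-1)α} and e^{-i(1)γ}:
With c≡cos(β/2)=0.809645 and s≡sin(β/2)=0.586920, N=[2·24·24·2]^{1/2}=48.000000
Admissible k: 2..4 (factorial args all ≥0)
  k=2: (−1)^0·48.0000/(8)·0.8096^4·0.5869^2 = +0.888152
  k=3: (−1)^1·48.0000/(6)·0.8096^2·0.5869^4 = -0.622294
  k=4: (−1)^2·48.0000/(48)·0.8096^0·0.5869^6 = +0.040877
d^3_{-1,1}(1.2545) = +0.888152 -0.622294 +0.040877 = +0.306735
|D^3_{-1,1}|² = |d^3_{-1,1}(β)|² = (+0.306735)² = 0.094086 (the z-rotation phases have unit modulus)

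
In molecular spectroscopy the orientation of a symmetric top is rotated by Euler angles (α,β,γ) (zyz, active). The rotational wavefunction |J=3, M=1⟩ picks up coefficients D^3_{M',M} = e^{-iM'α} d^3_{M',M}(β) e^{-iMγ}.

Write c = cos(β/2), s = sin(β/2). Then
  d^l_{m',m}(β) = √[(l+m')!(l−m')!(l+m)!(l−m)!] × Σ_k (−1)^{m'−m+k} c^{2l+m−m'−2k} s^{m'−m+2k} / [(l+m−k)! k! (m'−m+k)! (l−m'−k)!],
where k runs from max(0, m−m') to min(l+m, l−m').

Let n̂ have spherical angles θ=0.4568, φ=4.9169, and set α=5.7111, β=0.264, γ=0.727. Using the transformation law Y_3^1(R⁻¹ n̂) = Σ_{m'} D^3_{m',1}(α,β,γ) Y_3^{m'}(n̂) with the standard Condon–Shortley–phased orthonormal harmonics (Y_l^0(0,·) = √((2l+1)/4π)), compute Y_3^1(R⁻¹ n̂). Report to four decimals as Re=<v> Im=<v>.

Need the full column D^3_{m',1} for m'=−3..3 at α=5.7111, β=0.264, γ=0.727.
cos(β/2)=0.991301, sin(β/2)=0.131617
d^3_{-3,1}: single k=4 term ⇒ +0.001142;  D = -0.000875-0.000734i
d^3_{-2,1}: k∈[3..4] ⇒ +0.014047 -0.000124 = +0.013923;  D = -0.004120-0.013300i
d^3_{-1,1}: k∈[2..4] ⇒ +0.100368 -0.002359 +0.000005 = +0.098014;  D = +0.026305-0.094419i
d^3_{0,1}: k∈[1..3] ⇒ +0.436445 -0.023082 +0.000136 = +0.413499;  D = +0.308955-0.274824i
d^3_{1,1}: k∈[0..2] ⇒ +0.948926 -0.133824 +0.001769 = +0.816871;  D = +0.807089-0.126040i
d^3_{2,1}: k∈[0..1] ⇒ -0.398418 +0.014047 = -0.384371;  D = -0.351407-0.155738i
d^3_{3,1}: single k=0 term ⇒ +0.064787;  D = +0.035589+0.054138i
Y_3^{m'}(θ=0.4568,φ=4.9169) and Σ D·Y over m':
  (-0.0009-0.0007i)·(-0.0206-0.0293i)  (-0.0041-0.0133i)·(-0.1637+0.0710i)  (+0.0263-0.0944i)·(+0.0876+0.4225i)  (+0.3090-0.2748i)·(+0.3440+0.0000i)  (+0.8071-0.1260i)·(-0.0876+0.4225i)  (-0.3514-0.1557i)·(-0.1637-0.0710i)  (+0.0356+0.0541i)·(+0.0206-0.0293i)
Y_3^1(R⁻¹ n̂) = +0.181431+0.312795i

Re=0.1814 Im=0.3128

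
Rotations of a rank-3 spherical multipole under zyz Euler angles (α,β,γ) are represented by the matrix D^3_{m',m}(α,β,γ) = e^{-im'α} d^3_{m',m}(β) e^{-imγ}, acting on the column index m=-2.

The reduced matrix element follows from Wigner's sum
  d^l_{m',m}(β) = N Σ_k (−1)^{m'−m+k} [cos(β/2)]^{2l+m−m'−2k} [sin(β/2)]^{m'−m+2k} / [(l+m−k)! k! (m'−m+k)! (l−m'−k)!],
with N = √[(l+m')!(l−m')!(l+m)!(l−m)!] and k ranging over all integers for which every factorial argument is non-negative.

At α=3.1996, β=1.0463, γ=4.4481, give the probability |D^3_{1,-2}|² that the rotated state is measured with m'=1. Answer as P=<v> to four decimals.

P=0.1827

Split into d^3_{1,-2}(β=1.0463) × two z-phases.
c=cos(1.0463/2)=0.866250, s=sin(1.0463/2)=0.499611; N=√[24·2·1·120]=75.894664
k∈{0,1} keeps every argument non-negative
  k=0: (−1)^3·75.8947/(12)·0.8662^3·0.4996^3 = -0.512691
  k=1: (−1)^4·75.8947/(24)·0.8662^1·0.4996^5 = +0.085272
d^3_{1,-2}(1.0463) = -0.512691 +0.085272 = -0.427420
|D^3_{1,-2}|² = |d^3_{1,-2}(β)|² = (-0.427420)² = 0.182688 (the z-rotation phases have unit modulus)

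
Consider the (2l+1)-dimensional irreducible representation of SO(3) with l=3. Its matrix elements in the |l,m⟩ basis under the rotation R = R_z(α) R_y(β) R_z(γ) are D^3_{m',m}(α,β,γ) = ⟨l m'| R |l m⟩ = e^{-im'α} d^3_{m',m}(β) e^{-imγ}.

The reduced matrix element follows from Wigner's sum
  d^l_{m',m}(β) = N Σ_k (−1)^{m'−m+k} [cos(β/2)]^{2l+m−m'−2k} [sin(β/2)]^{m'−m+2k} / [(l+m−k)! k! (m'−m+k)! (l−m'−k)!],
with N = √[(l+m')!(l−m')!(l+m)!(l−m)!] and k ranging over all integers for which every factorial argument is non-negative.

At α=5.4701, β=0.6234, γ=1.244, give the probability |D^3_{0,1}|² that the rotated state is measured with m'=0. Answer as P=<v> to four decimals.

D^3_{0,1}(5.4701,0.6234,1.244) = e^{-i·0·5.4701}·d^3_{0,1}(0.6234)·e^{-i·1·1.244}. Compute d first:
Half-angle: c=0.951814, s=0.306677. N=√(6·6·24·2)=41.569219
The bounds max(0,m−m')=1 and min(l+m,l−m')=3 give 3 terms
  k=1: (−1)^0·41.5692/(12)·0.9518^5·0.3067^1 = +0.829911
  k=2: (−1)^1·41.5692/(4)·0.9518^3·0.3067^3 = -0.258471
  k=3: (−1)^2·41.5692/(12)·0.9518^1·0.3067^5 = +0.008944
d^3_{0,1}(0.6234) = +0.829911 -0.258471 +0.008944 = +0.580384
|D^3_{0,1}|² = |d^3_{0,1}(β)|² = (+0.580384)² = 0.336846 (the z-rotation phases have unit modulus)

P=0.3368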